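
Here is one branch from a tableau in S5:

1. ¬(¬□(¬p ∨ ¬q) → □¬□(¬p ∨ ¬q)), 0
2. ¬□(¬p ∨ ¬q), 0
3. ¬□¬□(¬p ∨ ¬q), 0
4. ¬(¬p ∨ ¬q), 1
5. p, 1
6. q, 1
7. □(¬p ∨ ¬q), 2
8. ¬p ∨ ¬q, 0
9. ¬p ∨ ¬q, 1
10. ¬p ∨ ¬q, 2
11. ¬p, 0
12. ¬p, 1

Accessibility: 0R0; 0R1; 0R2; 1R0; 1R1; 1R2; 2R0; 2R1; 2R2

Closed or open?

Yes, closed

Both p and ¬p appear at 1.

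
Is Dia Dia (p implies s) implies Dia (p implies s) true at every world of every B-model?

No, not valid

Tableau for the negation not (Dia Dia (p implies s) implies Dia (p implies s)):
1. not (Dia Dia (p implies s) implies Dia (p implies s)), 0
2. Dia Dia (p implies s), 0
3. not Dia (p implies s), 0
4. not (p implies s), 0
5. p, 0
6. not s, 0
7. Dia (p implies s), 1
8. not (p implies s), 1
9. p, 1
10. not s, 1
11. p implies s, 2
12. s, 2
Accessibility: 0R0, 0R1, 1R0, 1R1, 1R2, 2R1, 2R2
The negation has an open branch (countermodel exists).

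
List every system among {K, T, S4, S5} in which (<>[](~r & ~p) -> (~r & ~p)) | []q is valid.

S5-tableau for the negation ~((<>[](~r & ~p) -> (~r & ~p)) | []q):
1. ~((<>[](~r & ~p) -> (~r & ~p)) | []q), 0
2. ~(<>[](~r & ~p) -> (~r & ~p)), 0
3. ~[]q, 0
4. <>[](~r & ~p), 0
5. ~(~r & ~p), 0
6. p, 0
7. ~q, 1
8. [](~r & ~p), 2
9. ~r & ~p, 0
10. ~r, 0
11. ~p, 0
Accessibility: 0R0, 0R1, 0R2, 1R0, 1R1, 1R2, 2R0, 2R1, 2R2
Branch closes: p and ~p both at 0.
Every branch closes (one shown): valid in S5.
S4-tableau for the negation ~((<>[](~r & ~p) -> (~r & ~p)) | []q):
1. ~((<>[](~r & ~p) -> (~r & ~p)) | []q), 0
2. ~(<>[](~r & ~p) -> (~r & ~p)), 0
3. ~[]q, 0
4. <>[](~r & ~p), 0
5. ~(~r & ~p), 0
6. p, 0
7. ~q, 1
8. [](~r & ~p), 2
9. ~r & ~p, 2
10. ~r, 2
11. ~p, 2
Accessibility: 0R0, 0R1, 0R2, 1R1, 2R2
Complete open branch: countermodel on an S4-frame, so not valid in S4, nor in K, T (the same frame is also a K-frame and a T-frame).

S5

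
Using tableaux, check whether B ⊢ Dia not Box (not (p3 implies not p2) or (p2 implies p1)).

No, not valid

Tableau for the negation not Dia not Box (not (p3 implies not p2) or (p2 implies p1)):
1. not Dia not Box (not (p3 implies not p2) or (p2 implies p1)), 0
2. Box (not (p3 implies not p2) or (p2 implies p1)), 0
3. not (p3 implies not p2) or (p2 implies p1), 0
4. p2 implies p1, 0
5. p1, 0
Accessibility: 0R0
The negation has an open branch (countermodel exists).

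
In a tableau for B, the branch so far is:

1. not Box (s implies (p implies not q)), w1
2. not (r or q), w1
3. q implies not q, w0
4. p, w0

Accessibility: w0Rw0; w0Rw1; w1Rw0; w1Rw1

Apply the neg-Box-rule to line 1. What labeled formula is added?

a fresh world w2 with w1Rw2, and not (s implies (p implies not q)) at w2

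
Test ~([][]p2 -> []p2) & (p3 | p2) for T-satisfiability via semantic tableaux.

Unsatisfiable

1. ~([][]p2 -> []p2) & (p3 | p2), u
2. ~([][]p2 -> []p2), u
3. p3 | p2, u
4. [][]p2, u
5. ~[]p2, u
6. []p2, u
7. p2, u
8. ~p2, v
9. []p2, v
10. p2, v
Accessibility: uRu, uRv, vRv
Branch closes: p2 and ~p2 both at v.
(One branch shown.) All branches close.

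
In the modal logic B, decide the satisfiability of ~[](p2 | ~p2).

No, unsatisfiable

1. ~[](p2 | ~p2), w0
2. ~(p2 | ~p2), w1   [~[]-rule on 1: fresh world w1, w0Rw1]
3. ~p2, w1   [~|-rule on 2]
4. p2, w1   [~|-rule on 2]
Accessibility: w0Rw0, w0Rw1, w1Rw0, w1Rw1
Branch closes: p2 and ~p2 both at w1.
All branches of the tableau close; one closing branch shown above.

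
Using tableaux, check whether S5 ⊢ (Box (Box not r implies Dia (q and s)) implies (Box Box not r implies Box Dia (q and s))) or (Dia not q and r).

Tableau for the negation not ((Box (Box not r implies Dia (q and s)) implies (Box Box not r implies Box Dia (q and s))) or (Dia not q and r)):
1. not ((Box (Box not r implies Dia (q and s)) implies (Box Box not r implies Box Dia (q and s))) or (Dia not q and r)), w0
2. not (Box (Box not r implies Dia (q and s)) implies (Box Box not r implies Box Dia (q and s))), w0
3. not (Dia not q and r), w0
4. Box (Box not r implies Dia (q and s)), w0
5. not (Box Box not r implies Box Dia (q and s)), w0
6. Box Box not r, w0
7. not Box Dia (q and s), w0
8. Box not r implies Dia (q and s), w0
9. Box not r, w0
10. not r, w0
11. not Dia not q, w0
12. q, w0
13. Dia (q and s), w0
14. not Dia (q and s), w1
15. Box not r implies Dia (q and s), w1
16. Box not r, w1
17. not r, w1
18. q, w1
19. not (q and s), w0
20. not (q and s), w1
21. Dia (q and s), w1
22. not s, w0
23. not s, w1
24. q and s, w2
25. q, w2
26. s, w2
27. Box not r implies Dia (q and s), w2
28. Box not r, w2
29. not r, w2
30. not (q and s), w2
31. Dia (q and s), w2
32. not s, w2
Accessibility: w0Rw0, w0Rw1, w0Rw2, w1Rw0, w1Rw1, w1Rw2, w2Rw0, w2Rw1, w2Rw2
Branch closes: s and not s both at w2.
All branches of the negation close; one closing branch shown above.

Valid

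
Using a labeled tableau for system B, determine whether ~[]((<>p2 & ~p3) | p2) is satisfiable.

Satisfiable (open branch found)

1. ~[]((<>p2 & ~p3) | p2), u
2. ~((<>p2 & ~p3) | p2), v
3. ~(<>p2 & ~p3), v
4. ~p2, v
5. p3, v
Accessibility: uRu, uRv, vRu, vRv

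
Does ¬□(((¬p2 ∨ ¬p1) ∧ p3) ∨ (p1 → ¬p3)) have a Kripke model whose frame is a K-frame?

1. ¬□(((¬p2 ∨ ¬p1) ∧ p3) ∨ (p1 → ¬p3)), 0
2. ¬(((¬p2 ∨ ¬p1) ∧ p3) ∨ (p1 → ¬p3)), 1
3. ¬((¬p2 ∨ ¬p1) ∧ p3), 1
4. ¬(p1 → ¬p3), 1
5. p1, 1
6. p3, 1
7. ¬(¬p2 ∨ ¬p1), 1
8. p2, 1
Accessibility: 0R1

Yes, satisfiable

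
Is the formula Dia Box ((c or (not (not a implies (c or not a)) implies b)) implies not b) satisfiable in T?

1. Dia Box ((c or (not (not a implies (c or not a)) implies b)) implies not b), w0
2. Box ((c or (not (not a implies (c or not a)) implies b)) implies not b), w1   [Dia-rule on 1: fresh world w1, w0Rw1]
3. (c or (not (not a implies (c or not a)) implies b)) implies not b, w1   [Box-rule on 2 via w1Rw1]
4. not b, w1   [implies-rule on 3 (branches; this branch)]
Accessibility: w0Rw0, w0Rw1, w1Rw1

Satisfiable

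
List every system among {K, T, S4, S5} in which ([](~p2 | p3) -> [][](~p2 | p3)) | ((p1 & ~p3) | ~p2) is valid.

S4, S5

T-tableau for the negation ~(([](~p2 | p3) -> [][](~p2 | p3)) | ((p1 & ~p3) | ~p2)):
1. ~(([](~p2 | p3) -> [][](~p2 | p3)) | ((p1 & ~p3) | ~p2)), 0
2. ~([](~p2 | p3) -> [][](~p2 | p3)), 0
3. ~((p1 & ~p3) | ~p2), 0
4. [](~p2 | p3), 0
5. ~[][](~p2 | p3), 0
6. ~(p1 & ~p3), 0
7. p2, 0
8. ~p2 | p3, 0
9. p3, 0
10. ~[](~p2 | p3), 1
11. ~p2 | p3, 1
12. p3, 1
13. ~(~p2 | p3), 2
14. p2, 2
15. ~p3, 2
Accessibility: 0R0, 0R1, 1R1, 1R2, 2R2
Complete open branch: countermodel on a T-frame, so not valid in T, nor in K (the same frame is also a K-frame).
S4-tableau for the negation ~(([](~p2 | p3) -> [][](~p2 | p3)) | ((p1 & ~p3) | ~p2)):
1. ~(([](~p2 | p3) -> [][](~p2 | p3)) | ((p1 & ~p3) | ~p2)), 0
2. ~([](~p2 | p3) -> [][](~p2 | p3)), 0
3. ~((p1 & ~p3) | ~p2), 0
4. [](~p2 | p3), 0
5. ~[][](~p2 | p3), 0
6. ~(p1 & ~p3), 0
7. p2, 0
8. ~p2 | p3, 0
9. p3, 0
10. ~[](~p2 | p3), 1
11. ~p2 | p3, 1
12. p3, 1
13. ~(~p2 | p3), 2
14. p2, 2
15. ~p3, 2
16. ~p2 | p3, 2
17. p3, 2
Accessibility: 0R0, 0R1, 0R2, 1R1, 1R2, 2R2
Branch closes: p3 and ~p3 both at 2.
Every branch closes (one shown): valid in S4, hence also in S5 (every theorem of S4 is a theorem of S5).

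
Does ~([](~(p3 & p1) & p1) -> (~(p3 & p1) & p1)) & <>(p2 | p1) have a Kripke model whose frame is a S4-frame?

1. ~([](~(p3 & p1) & p1) -> (~(p3 & p1) & p1)) & <>(p2 | p1), u
2. ~([](~(p3 & p1) & p1) -> (~(p3 & p1) & p1)), u
3. <>(p2 | p1), u
4. [](~(p3 & p1) & p1), u
5. ~(~(p3 & p1) & p1), u
6. ~(p3 & p1) & p1, u
7. ~(p3 & p1), u
8. p1, u
9. p3 & p1, u
10. p3, u
11. ~p1, u
Accessibility: uRu
Branch closes: p1 and ~p1 both at u.
All branches of the tableau close; one closing branch shown above.

Unsatisfiable (every branch closes)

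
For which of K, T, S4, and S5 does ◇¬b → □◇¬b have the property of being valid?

S5

S4-tableau for the negation ¬(◇¬b → □◇¬b):
1. ¬(◇¬b → □◇¬b), w0
2. ◇¬b, w0
3. ¬□◇¬b, w0
4. ¬b, w1
5. ¬◇¬b, w2
6. b, w2
Accessibility: w0Rw0, w0Rw1, w0Rw2, w1Rw1, w2Rw2
Complete open branch: countermodel on an S4-frame, so not valid in S4, nor in K, T (the same frame is also a K-frame and a T-frame).
S5-tableau for the negation ¬(◇¬b → □◇¬b):
1. ¬(◇¬b → □◇¬b), w0
2. ◇¬b, w0
3. ¬□◇¬b, w0
4. ¬b, w1
5. ¬◇¬b, w2
6. b, w0
7. b, w1
Accessibility: w0Rw0, w0Rw1, w0Rw2, w1Rw0, w1Rw1, w1Rw2, w2Rw0, w2Rw1, w2Rw2
Branch closes: b and ¬b both at w1.
Every branch closes (one shown): valid in S5.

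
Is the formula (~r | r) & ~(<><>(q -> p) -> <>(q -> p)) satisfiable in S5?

Unsatisfiable

1. (~r | r) & ~(<><>(q -> p) -> <>(q -> p)), u
2. ~r | r, u
3. ~(<><>(q -> p) -> <>(q -> p)), u
4. <><>(q -> p), u
5. ~<>(q -> p), u
6. ~(q -> p), u
7. q, u
8. ~p, u
9. r, u
10. <>(q -> p), v
11. ~(q -> p), v
12. q, v
13. ~p, v
14. q -> p, w
15. ~(q -> p), w
16. q, w
17. ~p, w
18. p, w
Accessibility: uRu, uRv, uRw, vRu, vRv, vRw, wRu, wRv, wRw
Branch closes: p and ~p both at w.
Every branch closes; the branch above is one of them.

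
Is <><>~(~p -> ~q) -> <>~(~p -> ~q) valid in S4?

Tableau for the negation ~(<><>~(~p -> ~q) -> <>~(~p -> ~q)):
1. ~(<><>~(~p -> ~q) -> <>~(~p -> ~q)), u
2. <><>~(~p -> ~q), u
3. ~<>~(~p -> ~q), u
4. ~p -> ~q, u
5. ~q, u
6. <>~(~p -> ~q), v
7. ~p -> ~q, v
8. ~q, v
9. ~(~p -> ~q), w
10. ~p, w
11. q, w
12. ~p -> ~q, w
13. ~q, w
Accessibility: uRu, uRv, uRw, vRv, vRw, wRw
Branch closes: q and ~q both at w.
Every branch of the negation's tableau closes; the branch above is one of them.

Yes, valid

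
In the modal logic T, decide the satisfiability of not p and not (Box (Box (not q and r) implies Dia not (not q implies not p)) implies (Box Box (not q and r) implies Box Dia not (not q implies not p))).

Unsatisfiable

1. not p and not (Box (Box (not q and r) implies Dia not (not q implies not p)) implies (Box Box (not q and r) implies Box Dia not (not q implies not p))), 0
2. not p, 0
3. not (Box (Box (not q and r) implies Dia not (not q implies not p)) implies (Box Box (not q and r) implies Box Dia not (not q implies not p))), 0
4. Box (Box (not q and r) implies Dia not (not q implies not p)), 0
5. not (Box Box (not q and r) implies Box Dia not (not q implies not p)), 0
6. Box Box (not q and r), 0
7. not Box Dia not (not q implies not p), 0
8. Box (not q and r) implies Dia not (not q implies not p), 0
9. Box (not q and r), 0
10. not q and r, 0
11. not q, 0
12. r, 0
13. Dia not (not q implies not p), 0
14. not Dia not (not q implies not p), 1
15. Box (not q and r) implies Dia not (not q implies not p), 1
16. Box (not q and r), 1
17. not q and r, 1
18. not q, 1
19. r, 1
20. not q implies not p, 1
21. Dia not (not q implies not p), 1
22. not p, 1
23. not (not q implies not p), 2
24. not q, 2
25. p, 2
26. Box (not q and r) implies Dia not (not q implies not p), 2
27. Box (not q and r), 2
28. not q and r, 2
29. r, 2
30. Dia not (not q implies not p), 2
31. not (not q implies not p), 3
32. not q, 3
33. p, 3
34. not q implies not p, 3
35. not q and r, 3
36. r, 3
37. not p, 3
Accessibility: 0R0, 0R1, 0R2, 1R1, 1R3, 2R2, 3R3
Branch closes: p and not p both at 3.
Every branch closes; the branch above is one of them.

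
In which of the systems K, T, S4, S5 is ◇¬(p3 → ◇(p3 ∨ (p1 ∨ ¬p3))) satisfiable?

T-tableau for the formula:
1. ◇¬(p3 → ◇(p3 ∨ (p1 ∨ ¬p3))), w0
2. ¬(p3 → ◇(p3 ∨ (p1 ∨ ¬p3))), w1
3. p3, w1
4. ¬◇(p3 ∨ (p1 ∨ ¬p3)), w1
5. ¬(p3 ∨ (p1 ∨ ¬p3)), w1
6. ¬p3, w1
7. ¬(p1 ∨ ¬p3), w1
Accessibility: w0Rw0, w0Rw1, w1Rw1
Branch closes: p3 and ¬p3 both at w1.
Every branch closes (one shown): unsatisfiable in T, hence also in S4, S5 (every S4/S5-frame is a T-frame).
K-tableau for the formula:
1. ◇¬(p3 → ◇(p3 ∨ (p1 ∨ ¬p3))), w0
2. ¬(p3 → ◇(p3 ∨ (p1 ∨ ¬p3))), w1
3. p3, w1
4. ¬◇(p3 ∨ (p1 ∨ ¬p3)), w1
Accessibility: w0Rw1
Complete open branch: satisfiable in K.

K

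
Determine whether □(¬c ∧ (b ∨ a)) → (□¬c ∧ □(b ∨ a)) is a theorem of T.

Valid

Tableau for the negation ¬(□(¬c ∧ (b ∨ a)) → (□¬c ∧ □(b ∨ a))):
1. ¬(□(¬c ∧ (b ∨ a)) → (□¬c ∧ □(b ∨ a))), 0
2. □(¬c ∧ (b ∨ a)), 0
3. ¬(□¬c ∧ □(b ∨ a)), 0
4. ¬c ∧ (b ∨ a), 0
5. ¬c, 0
6. b ∨ a, 0
7. ¬□(b ∨ a), 0
8. a, 0
9. ¬(b ∨ a), 1
10. ¬b, 1
11. ¬a, 1
12. ¬c ∧ (b ∨ a), 1
13. ¬c, 1
14. b ∨ a, 1
15. a, 1
Accessibility: 0R0, 0R1, 1R1
Branch closes: a and ¬a both at 1.
All branches of the negation close; one closing branch shown above.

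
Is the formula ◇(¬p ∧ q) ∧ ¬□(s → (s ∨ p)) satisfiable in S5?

Unsatisfiable

1. ◇(¬p ∧ q) ∧ ¬□(s → (s ∨ p)), w0
2. ◇(¬p ∧ q), w0
3. ¬□(s → (s ∨ p)), w0
4. ¬p ∧ q, w1
5. ¬p, w1
6. q, w1
7. ¬(s → (s ∨ p)), w2
8. s, w2
9. ¬(s ∨ p), w2
10. ¬s, w2
11. ¬p, w2
Accessibility: w0Rw0, w0Rw1, w0Rw2, w1Rw0, w1Rw1, w1Rw2, w2Rw0, w2Rw1, w2Rw2
Branch closes: s and ¬s both at w2.
Every branch closes; the branch above is one of them.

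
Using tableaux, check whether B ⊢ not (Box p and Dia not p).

Tableau for the negation Box p and Dia not p:
1. Box p and Dia not p, w0
2. Box p, w0
3. Dia not p, w0
4. p, w0
5. not p, w1
6. p, w1
Accessibility: w0Rw0, w0Rw1, w1Rw0, w1Rw1
Branch closes: p and not p both at w1.
All branches of the negation close; one closing branch shown above.

Valid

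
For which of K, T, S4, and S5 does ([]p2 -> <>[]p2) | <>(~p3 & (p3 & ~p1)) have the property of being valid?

T-tableau for the negation ~(([]p2 -> <>[]p2) | <>(~p3 & (p3 & ~p1))):
1. ~(([]p2 -> <>[]p2) | <>(~p3 & (p3 & ~p1))), 0
2. ~([]p2 -> <>[]p2), 0
3. ~<>(~p3 & (p3 & ~p1)), 0
4. []p2, 0
5. ~<>[]p2, 0
6. ~(~p3 & (p3 & ~p1)), 0
7. p2, 0
8. ~[]p2, 0
9. ~(p3 & ~p1), 0
10. p1, 0
11. ~p2, 1
12. ~(~p3 & (p3 & ~p1)), 1
13. p2, 1
Accessibility: 0R0, 0R1, 1R1
Branch closes: p2 and ~p2 both at 1.
Every branch closes (one shown): valid in T, hence also in S4, S5 (every theorem of T is a theorem of S4 and S5).
K-tableau for the negation ~(([]p2 -> <>[]p2) | <>(~p3 & (p3 & ~p1))):
1. ~(([]p2 -> <>[]p2) | <>(~p3 & (p3 & ~p1))), 0
2. ~([]p2 -> <>[]p2), 0
3. ~<>(~p3 & (p3 & ~p1)), 0
4. []p2, 0
5. ~<>[]p2, 0
Complete open branch: countermodel on a K-frame, so not valid in K.

T, S4, S5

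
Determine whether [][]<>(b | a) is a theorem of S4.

Tableau for the negation ~[][]<>(b | a):
1. ~[][]<>(b | a), u
2. ~[]<>(b | a), v   [~[]-rule on 1: fresh world v, uRv]
3. ~<>(b | a), w   [~[]-rule on 2: fresh world w, vRw]
4. ~(b | a), w   [~<>-rule on 3 via wRw]
5. ~b, w   [~|-rule on 4]
6. ~a, w   [~|-rule on 4]
Accessibility: uRu, uRv, uRw, vRv, vRw, wRw
The negation has an open branch (countermodel exists).

Invalid (countermodel exists)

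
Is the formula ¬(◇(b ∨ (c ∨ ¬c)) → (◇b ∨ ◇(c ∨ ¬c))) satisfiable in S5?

Unsatisfiable

1. ¬(◇(b ∨ (c ∨ ¬c)) → (◇b ∨ ◇(c ∨ ¬c))), 0
2. ◇(b ∨ (c ∨ ¬c)), 0   [¬→-rule on 1]
3. ¬(◇b ∨ ◇(c ∨ ¬c)), 0   [¬→-rule on 1]
4. ¬◇b, 0   [¬∨-rule on 3]
5. ¬◇(c ∨ ¬c), 0   [¬∨-rule on 3]
6. ¬b, 0   [¬◇-rule on 4 via 0R0]
7. ¬(c ∨ ¬c), 0   [¬◇-rule on 5 via 0R0]
8. ¬c, 0   [¬∨-rule on 7]
9. c, 0   [¬∨-rule on 7]
Accessibility: 0R0
Branch closes: c and ¬c both at 0.
All branches of the tableau close; one closing branch shown above.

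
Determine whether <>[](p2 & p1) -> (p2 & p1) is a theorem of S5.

Tableau for the negation ~(<>[](p2 & p1) -> (p2 & p1)):
1. ~(<>[](p2 & p1) -> (p2 & p1)), u
2. <>[](p2 & p1), u   [~->-rule on 1]
3. ~(p2 & p1), u   [~->-rule on 1]
4. ~p1, u   [~&-rule on 3 (branches; this branch)]
5. [](p2 & p1), v   [<>-rule on 2: fresh world v, uRv]
6. p2 & p1, u   [[]-rule on 5 via vRu]
7. p2, u   [&-rule on 6]
8. p1, u   [&-rule on 6]
Accessibility: uRu, uRv, vRu, vRv
Branch closes: p1 and ~p1 both at u.
All branches of the negation close; one closing branch shown above.

Yes, valid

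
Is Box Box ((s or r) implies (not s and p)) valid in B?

Tableau for the negation not Box Box ((s or r) implies (not s and p)):
1. not Box Box ((s or r) implies (not s and p)), w0
2. not Box ((s or r) implies (not s and p)), w1
3. not ((s or r) implies (not s and p)), w2
4. s or r, w2
5. not (not s and p), w2
6. r, w2
7. not p, w2
Accessibility: w0Rw0, w0Rw1, w1Rw0, w1Rw1, w1Rw2, w2Rw1, w2Rw2
The negation has an open branch (countermodel exists).

No, not valid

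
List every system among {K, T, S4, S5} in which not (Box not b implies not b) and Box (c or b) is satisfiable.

T-tableau for the formula:
1. not (Box not b implies not b) and Box (c or b), u
2. not (Box not b implies not b), u   [and-rule on 1]
3. Box (c or b), u   [and-rule on 1]
4. Box not b, u   [neg-implies-rule on 2]
5. b, u   [neg-implies-rule on 2]
6. c or b, u   [Box-rule on 3 via uRu]
7. not b, u   [Box-rule on 4 via uRu]
Accessibility: uRu
Branch closes: b and not b both at u.
Every branch closes (one shown): unsatisfiable in T, hence also in S4, S5 (every S4/S5-frame is a T-frame).
K-tableau for the formula:
1. not (Box not b implies not b) and Box (c or b), u
2. not (Box not b implies not b), u   [and-rule on 1]
3. Box (c or b), u   [and-rule on 1]
4. Box not b, u   [neg-implies-rule on 2]
5. b, u   [neg-implies-rule on 2]
Complete open branch: satisfiable in K.

K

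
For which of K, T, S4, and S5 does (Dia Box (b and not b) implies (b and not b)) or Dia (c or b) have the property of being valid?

T, S4, S5

T-tableau for the negation not ((Dia Box (b and not b) implies (b and not b)) or Dia (c or b)):
1. not ((Dia Box (b and not b) implies (b and not b)) or Dia (c or b)), u
2. not (Dia Box (b and not b) implies (b and not b)), u   [neg-or-rule on 1]
3. not Dia (c or b), u   [neg-or-rule on 1]
4. Dia Box (b and not b), u   [neg-implies-rule on 2]
5. not (b and not b), u   [neg-implies-rule on 2]
6. not (c or b), u   [neg-Dia-rule on 3 via uRu]
7. not c, u   [neg-or-rule on 6]
8. not b, u   [neg-or-rule on 6]
9. Box (b and not b), v   [Dia-rule on 4: fresh world v, uRv]
10. not (c or b), v   [neg-Dia-rule on 3 via uRv]
11. not c, v   [neg-or-rule on 10]
12. not b, v   [neg-or-rule on 10]
13. b and not b, v   [Box-rule on 9 via vRv]
14. b, v   [and-rule on 13]
Accessibility: uRu, uRv, vRv
Branch closes: b and not b both at v.
Every branch closes (one shown): valid in T, hence also in S4, S5 (every theorem of T is a theorem of S4 and S5).
K-tableau for the negation not ((Dia Box (b and not b) implies (b and not b)) or Dia (c or b)):
1. not ((Dia Box (b and not b) implies (b and not b)) or Dia (c or b)), u
2. not (Dia Box (b and not b) implies (b and not b)), u   [neg-or-rule on 1]
3. not Dia (c or b), u   [neg-or-rule on 1]
4. Dia Box (b and not b), u   [neg-implies-rule on 2]
5. not (b and not b), u   [neg-implies-rule on 2]
6. b, u   [neg-and-rule on 5 (branches; this branch)]
7. Box (b and not b), v   [Dia-rule on 4: fresh world v, uRv]
8. not (c or b), v   [neg-Dia-rule on 3 via uRv]
9. not c, v   [neg-or-rule on 8]
10. not b, v   [neg-or-rule on 8]
Accessibility: uRv
Complete open branch: countermodel on a K-frame, so not valid in K.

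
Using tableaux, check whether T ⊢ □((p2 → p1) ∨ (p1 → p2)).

Tableau for the negation ¬□((p2 → p1) ∨ (p1 → p2)):
1. ¬□((p2 → p1) ∨ (p1 → p2)), 0
2. ¬((p2 → p1) ∨ (p1 → p2)), 1
3. ¬(p2 → p1), 1
4. ¬(p1 → p2), 1
5. p2, 1
6. ¬p1, 1
7. p1, 1
8. ¬p2, 1
Accessibility: 0R0, 0R1, 1R1
Branch closes: p1 and ¬p1 both at 1.
All branches of the negation close; one closing branch shown above.

Valid in T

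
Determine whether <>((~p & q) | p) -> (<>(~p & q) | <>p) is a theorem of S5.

Tableau for the negation ~(<>((~p & q) | p) -> (<>(~p & q) | <>p)):
1. ~(<>((~p & q) | p) -> (<>(~p & q) | <>p)), w0
2. <>((~p & q) | p), w0   [~->-rule on 1]
3. ~(<>(~p & q) | <>p), w0   [~->-rule on 1]
4. ~<>(~p & q), w0   [~|-rule on 3]
5. ~<>p, w0   [~|-rule on 3]
6. ~(~p & q), w0   [~<>-rule on 4 via w0Rw0]
7. ~p, w0   [~<>-rule on 5 via w0Rw0]
8. ~q, w0   [~&-rule on 6 (branches; this branch)]
9. (~p & q) | p, w1   [<>-rule on 2: fresh world w1, w0Rw1]
10. ~(~p & q), w1   [~<>-rule on 4 via w0Rw1]
11. ~p, w1   [~<>-rule on 5 via w0Rw1]
12. ~p & q, w1   [|-rule on 9 (branches; this branch)]
13. q, w1   [&-rule on 12]
14. ~q, w1   [~&-rule on 10 (branches; this branch)]
Accessibility: w0Rw0, w0Rw1, w1Rw0, w1Rw1
Branch closes: q and ~q both at w1.
Every branch of the negation's tableau closes; the branch above is one of them.

Valid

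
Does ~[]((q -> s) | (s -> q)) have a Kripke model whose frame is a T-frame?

Unsatisfiable

1. ~[]((q -> s) | (s -> q)), w0
2. ~((q -> s) | (s -> q)), w1
3. ~(q -> s), w1
4. ~(s -> q), w1
5. q, w1
6. ~s, w1
7. s, w1
8. ~q, w1
Accessibility: w0Rw0, w0Rw1, w1Rw1
Branch closes: s and ~s both at w1.
All branches of the tableau close; one closing branch shown above.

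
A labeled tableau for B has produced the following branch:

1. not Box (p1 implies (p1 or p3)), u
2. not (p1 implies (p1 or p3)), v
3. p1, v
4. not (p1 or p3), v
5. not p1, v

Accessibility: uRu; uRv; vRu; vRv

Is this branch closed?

Both p1 and not p1 appear at v.

Closed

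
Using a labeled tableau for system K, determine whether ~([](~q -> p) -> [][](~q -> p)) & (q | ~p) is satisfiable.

Satisfiable (open branch found)

1. ~([](~q -> p) -> [][](~q -> p)) & (q | ~p), u
2. ~([](~q -> p) -> [][](~q -> p)), u
3. q | ~p, u
4. [](~q -> p), u
5. ~[][](~q -> p), u
6. ~p, u
7. ~[](~q -> p), v
8. ~q -> p, v
9. p, v
10. ~(~q -> p), w
11. ~q, w
12. ~p, w
Accessibility: uRv, vRw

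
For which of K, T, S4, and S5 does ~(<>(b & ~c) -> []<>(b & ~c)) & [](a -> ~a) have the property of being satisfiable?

S4-tableau for the formula:
1. ~(<>(b & ~c) -> []<>(b & ~c)) & [](a -> ~a), 0
2. ~(<>(b & ~c) -> []<>(b & ~c)), 0
3. [](a -> ~a), 0
4. <>(b & ~c), 0
5. ~[]<>(b & ~c), 0
6. a -> ~a, 0
7. ~a, 0
8. b & ~c, 1
9. b, 1
10. ~c, 1
11. a -> ~a, 1
12. ~a, 1
13. ~<>(b & ~c), 2
14. a -> ~a, 2
15. ~(b & ~c), 2
16. ~a, 2
17. c, 2
Accessibility: 0R0, 0R1, 0R2, 1R1, 2R2
Complete open branch: satisfiable in S4, hence also in K, T (this S4-model is also a K-model and a T-model).
S5-tableau for the formula:
1. ~(<>(b & ~c) -> []<>(b & ~c)) & [](a -> ~a), 0
2. ~(<>(b & ~c) -> []<>(b & ~c)), 0
3. [](a -> ~a), 0
4. <>(b & ~c), 0
5. ~[]<>(b & ~c), 0
6. a -> ~a, 0
7. ~a, 0
8. b & ~c, 1
9. b, 1
10. ~c, 1
11. a -> ~a, 1
12. ~a, 1
13. ~<>(b & ~c), 2
14. a -> ~a, 2
15. ~(b & ~c), 0
16. ~(b & ~c), 1
17. ~(b & ~c), 2
18. ~a, 2
19. c, 0
20. c, 1
Accessibility: 0R0, 0R1, 0R2, 1R0, 1R1, 1R2, 2R0, 2R1, 2R2
Branch closes: c and ~c both at 1.
Every branch closes (one shown): unsatisfiable in S5.

K, T, S4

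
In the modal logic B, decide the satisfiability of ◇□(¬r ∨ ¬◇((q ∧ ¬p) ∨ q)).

1. ◇□(¬r ∨ ¬◇((q ∧ ¬p) ∨ q)), w0
2. □(¬r ∨ ¬◇((q ∧ ¬p) ∨ q)), w1
3. ¬r ∨ ¬◇((q ∧ ¬p) ∨ q), w0
4. ¬r ∨ ¬◇((q ∧ ¬p) ∨ q), w1
5. ¬◇((q ∧ ¬p) ∨ q), w0
6. ¬((q ∧ ¬p) ∨ q), w0
7. ¬(q ∧ ¬p), w0
8. ¬q, w0
9. ¬((q ∧ ¬p) ∨ q), w1
10. ¬(q ∧ ¬p), w1
11. ¬q, w1
12. ¬◇((q ∧ ¬p) ∨ q), w1
13. p, w0
14. p, w1
Accessibility: w0Rw0, w0Rw1, w1Rw0, w1Rw1

Satisfiable (open branch found)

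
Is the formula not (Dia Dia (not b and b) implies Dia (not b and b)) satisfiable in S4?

No, unsatisfiable

1. not (Dia Dia (not b and b) implies Dia (not b and b)), u
2. Dia Dia (not b and b), u   [neg-implies-rule on 1]
3. not Dia (not b and b), u   [neg-implies-rule on 1]
4. not (not b and b), u   [neg-Dia-rule on 3 via uRu]
5. not b, u   [neg-and-rule on 4 (branches; this branch)]
6. Dia (not b and b), v   [Dia-rule on 2: fresh world v, uRv]
7. not (not b and b), v   [neg-Dia-rule on 3 via uRv]
8. not b, v   [neg-and-rule on 7 (branches; this branch)]
9. not b and b, w   [Dia-rule on 6: fresh world w, vRw]
10. not b, w   [and-rule on 9]
11. b, w   [and-rule on 9]
Accessibility: uRu, uRv, uRw, vRv, vRw, wRw
Branch closes: b and not b both at w.
Every branch closes; the branch above is one of them.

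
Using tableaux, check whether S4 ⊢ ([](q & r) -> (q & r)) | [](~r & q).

Valid in S4

Tableau for the negation ~(([](q & r) -> (q & r)) | [](~r & q)):
1. ~(([](q & r) -> (q & r)) | [](~r & q)), 0
2. ~([](q & r) -> (q & r)), 0
3. ~[](~r & q), 0
4. [](q & r), 0
5. ~(q & r), 0
6. q & r, 0
7. q, 0
8. r, 0
9. ~r, 0
Accessibility: 0R0
Branch closes: r and ~r both at 0.
All branches of the negation close; one closing branch shown above.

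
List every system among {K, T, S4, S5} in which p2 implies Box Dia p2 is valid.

S5

S4-tableau for the negation not (p2 implies Box Dia p2):
1. not (p2 implies Box Dia p2), 0
2. p2, 0
3. not Box Dia p2, 0
4. not Dia p2, 1
5. not p2, 1
Accessibility: 0R0, 0R1, 1R1
Complete open branch: countermodel on an S4-frame, so not valid in S4, nor in K, T (the same frame is also a K-frame and a T-frame).
S5-tableau for the negation not (p2 implies Box Dia p2):
1. not (p2 implies Box Dia p2), 0
2. p2, 0
3. not Box Dia p2, 0
4. not Dia p2, 1
5. not p2, 0
Accessibility: 0R0, 0R1, 1R0, 1R1
Branch closes: p2 and not p2 both at 0.
Every branch closes (one shown): valid in S5.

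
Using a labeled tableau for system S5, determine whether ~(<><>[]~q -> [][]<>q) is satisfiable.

1. ~(<><>[]~q -> [][]<>q), u
2. <><>[]~q, u
3. ~[][]<>q, u
4. <>[]~q, v
5. ~[]<>q, w
6. []~q, x
7. ~q, u
8. ~q, v
9. ~q, w
10. ~q, x
11. ~<>q, y
12. ~q, y
Accessibility: uRu, uRv, uRw, uRx, uRy, vRu, vRv, vRw, vRx, vRy, wRu, wRv, wRw, wRx, wRy, xRu, xRv, xRw, xRx, xRy, yRu, yRv, yRw, yRx, yRy

Satisfiable (open branch found)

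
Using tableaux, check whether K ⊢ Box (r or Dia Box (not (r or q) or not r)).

Tableau for the negation not Box (r or Dia Box (not (r or q) or not r)):
1. not Box (r or Dia Box (not (r or q) or not r)), 0
2. not (r or Dia Box (not (r or q) or not r)), 1
3. not r, 1
4. not Dia Box (not (r or q) or not r), 1
Accessibility: 0R1
The negation has an open branch (countermodel exists).

No, not valid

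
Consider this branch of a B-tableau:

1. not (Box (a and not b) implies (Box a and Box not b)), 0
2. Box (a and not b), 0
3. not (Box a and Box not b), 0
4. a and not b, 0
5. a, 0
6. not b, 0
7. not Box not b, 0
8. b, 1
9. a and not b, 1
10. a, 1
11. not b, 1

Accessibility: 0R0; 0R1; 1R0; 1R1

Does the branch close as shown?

Both b and not b appear at 1.

Yes, closed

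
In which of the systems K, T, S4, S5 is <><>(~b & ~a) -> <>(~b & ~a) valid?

S4-tableau for the negation ~(<><>(~b & ~a) -> <>(~b & ~a)):
1. ~(<><>(~b & ~a) -> <>(~b & ~a)), 0
2. <><>(~b & ~a), 0
3. ~<>(~b & ~a), 0
4. ~(~b & ~a), 0
5. a, 0
6. <>(~b & ~a), 1
7. ~(~b & ~a), 1
8. a, 1
9. ~b & ~a, 2
10. ~b, 2
11. ~a, 2
12. ~(~b & ~a), 2
13. a, 2
Accessibility: 0R0, 0R1, 0R2, 1R1, 1R2, 2R2
Branch closes: a and ~a both at 2.
Every branch closes (one shown): valid in S4, hence also in S5 (every theorem of S4 is a theorem of S5).
T-tableau for the negation ~(<><>(~b & ~a) -> <>(~b & ~a)):
1. ~(<><>(~b & ~a) -> <>(~b & ~a)), 0
2. <><>(~b & ~a), 0
3. ~<>(~b & ~a), 0
4. ~(~b & ~a), 0
5. a, 0
6. <>(~b & ~a), 1
7. ~(~b & ~a), 1
8. a, 1
9. ~b & ~a, 2
10. ~b, 2
11. ~a, 2
Accessibility: 0R0, 0R1, 1R1, 1R2, 2R2
Complete open branch: countermodel on a T-frame, so not valid in T, nor in K (the same frame is also a K-frame).

S4, S5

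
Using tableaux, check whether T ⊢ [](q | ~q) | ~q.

Valid

Tableau for the negation ~([](q | ~q) | ~q):
1. ~([](q | ~q) | ~q), w0
2. ~[](q | ~q), w0
3. q, w0
4. ~(q | ~q), w1
5. ~q, w1
6. q, w1
Accessibility: w0Rw0, w0Rw1, w1Rw1
Branch closes: q and ~q both at w1.
All branches of the negation close; one closing branch shown above.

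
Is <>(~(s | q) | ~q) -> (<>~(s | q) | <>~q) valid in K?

Valid

Tableau for the negation ~(<>(~(s | q) | ~q) -> (<>~(s | q) | <>~q)):
1. ~(<>(~(s | q) | ~q) -> (<>~(s | q) | <>~q)), 0
2. <>(~(s | q) | ~q), 0
3. ~(<>~(s | q) | <>~q), 0
4. ~<>~(s | q), 0
5. ~<>~q, 0
6. ~(s | q) | ~q, 1
7. s | q, 1
8. q, 1
9. ~(s | q), 1
10. ~s, 1
11. ~q, 1
Accessibility: 0R1
Branch closes: q and ~q both at 1.
Every branch of the negation's tableau closes; the branch above is one of them.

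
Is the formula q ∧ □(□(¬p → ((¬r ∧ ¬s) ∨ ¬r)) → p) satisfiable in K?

1. q ∧ □(□(¬p → ((¬r ∧ ¬s) ∨ ¬r)) → p), 0
2. q, 0   [∧-rule on 1]
3. □(□(¬p → ((¬r ∧ ¬s) ∨ ¬r)) → p), 0   [∧-rule on 1]

Satisfiable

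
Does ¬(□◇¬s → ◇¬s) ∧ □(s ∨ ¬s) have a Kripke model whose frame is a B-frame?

No, unsatisfiable

1. ¬(□◇¬s → ◇¬s) ∧ □(s ∨ ¬s), w0
2. ¬(□◇¬s → ◇¬s), w0
3. □(s ∨ ¬s), w0
4. □◇¬s, w0
5. ¬◇¬s, w0
6. s ∨ ¬s, w0
7. ◇¬s, w0
8. s, w0
9. ¬s, w1
10. s ∨ ¬s, w1
11. ◇¬s, w1
12. s, w1
Accessibility: w0Rw0, w0Rw1, w1Rw0, w1Rw1
Branch closes: s and ¬s both at w1.
(One branch shown.) All branches close.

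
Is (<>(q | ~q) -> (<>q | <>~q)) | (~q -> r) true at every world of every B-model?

Yes, valid

Tableau for the negation ~((<>(q | ~q) -> (<>q | <>~q)) | (~q -> r)):
1. ~((<>(q | ~q) -> (<>q | <>~q)) | (~q -> r)), w0
2. ~(<>(q | ~q) -> (<>q | <>~q)), w0
3. ~(~q -> r), w0
4. <>(q | ~q), w0
5. ~(<>q | <>~q), w0
6. ~q, w0
7. ~r, w0
8. ~<>q, w0
9. ~<>~q, w0
10. q, w0
Accessibility: w0Rw0
Branch closes: q and ~q both at w0.
All branches of the negation close; one closing branch shown above.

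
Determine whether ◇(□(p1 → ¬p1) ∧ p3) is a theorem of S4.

Not valid

Tableau for the negation ¬◇(□(p1 → ¬p1) ∧ p3):
1. ¬◇(□(p1 → ¬p1) ∧ p3), 0
2. ¬(□(p1 → ¬p1) ∧ p3), 0
3. ¬p3, 0
Accessibility: 0R0
The negation has an open branch (countermodel exists).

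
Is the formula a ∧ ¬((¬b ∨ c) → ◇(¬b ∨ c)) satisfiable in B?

No, unsatisfiable

1. a ∧ ¬((¬b ∨ c) → ◇(¬b ∨ c)), 0
2. a, 0   [∧-rule on 1]
3. ¬((¬b ∨ c) → ◇(¬b ∨ c)), 0   [∧-rule on 1]
4. ¬b ∨ c, 0   [¬→-rule on 3]
5. ¬◇(¬b ∨ c), 0   [¬→-rule on 3]
6. ¬(¬b ∨ c), 0   [¬◇-rule on 5 via 0R0]
7. b, 0   [¬∨-rule on 6]
8. ¬c, 0   [¬∨-rule on 6]
9. c, 0   [∨-rule on 4 (branches; this branch)]
Accessibility: 0R0
Branch closes: c and ¬c both at 0.
(One branch shown.) All branches close.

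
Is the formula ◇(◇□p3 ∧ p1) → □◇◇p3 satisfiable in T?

1. ◇(◇□p3 ∧ p1) → □◇◇p3, w0
2. □◇◇p3, w0   [→-rule on 1 (branches; this branch)]
3. ◇◇p3, w0   [□-rule on 2 via w0Rw0]
4. ◇p3, w1   [◇-rule on 3: fresh world w1, w0Rw1]
5. ◇◇p3, w1   [□-rule on 2 via w0Rw1]
6. p3, w2   [◇-rule on 4: fresh world w2, w1Rw2]
7. ◇p3, w3   [◇-rule on 5: fresh world w3, w1Rw3]
8. p3, w4   [◇-rule on 7: fresh world w4, w3Rw4]
Accessibility: w0Rw0, w0Rw1, w1Rw1, w1Rw2, w1Rw3, w2Rw2, w3Rw3, w3Rw4, w4Rw4

Yes, satisfiable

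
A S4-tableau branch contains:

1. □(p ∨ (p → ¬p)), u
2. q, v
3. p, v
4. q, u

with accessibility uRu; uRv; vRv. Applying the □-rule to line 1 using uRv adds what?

p ∨ (p → ¬p), v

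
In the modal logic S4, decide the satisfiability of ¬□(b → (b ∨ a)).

1. ¬□(b → (b ∨ a)), 0
2. ¬(b → (b ∨ a)), 1
3. b, 1
4. ¬(b ∨ a), 1
5. ¬b, 1
6. ¬a, 1
Accessibility: 0R0, 0R1, 1R1
Branch closes: b and ¬b both at 1.
All branches of the tableau close; one closing branch shown above.

Unsatisfiable (every branch closes)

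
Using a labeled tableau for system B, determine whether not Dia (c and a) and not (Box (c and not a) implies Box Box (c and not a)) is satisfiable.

1. not Dia (c and a) and not (Box (c and not a) implies Box Box (c and not a)), 0
2. not Dia (c and a), 0
3. not (Box (c and not a) implies Box Box (c and not a)), 0
4. Box (c and not a), 0
5. not Box Box (c and not a), 0
6. not (c and a), 0
7. c and not a, 0
8. c, 0
9. not a, 0
10. not Box (c and not a), 1
11. not (c and a), 1
12. c and not a, 1
13. c, 1
14. not a, 1
15. not (c and not a), 2
16. a, 2
Accessibility: 0R0, 0R1, 1R0, 1R1, 1R2, 2R1, 2R2

Satisfiable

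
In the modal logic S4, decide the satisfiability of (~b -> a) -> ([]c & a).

Satisfiable

1. (~b -> a) -> ([]c & a), w0
2. []c & a, w0
3. []c, w0
4. a, w0
5. c, w0
Accessibility: w0Rw0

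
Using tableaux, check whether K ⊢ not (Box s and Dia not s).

Tableau for the negation Box s and Dia not s:
1. Box s and Dia not s, w0
2. Box s, w0
3. Dia not s, w0
4. not s, w1
5. s, w1
Accessibility: w0Rw1
Branch closes: s and not s both at w1.
All branches of the negation close; one closing branch shown above.

Yes, valid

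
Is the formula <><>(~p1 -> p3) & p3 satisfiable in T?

1. <><>(~p1 -> p3) & p3, u
2. <><>(~p1 -> p3), u   [&-rule on 1]
3. p3, u   [&-rule on 1]
4. <>(~p1 -> p3), v   [<>-rule on 2: fresh world v, uRv]
5. ~p1 -> p3, w   [<>-rule on 4: fresh world w, vRw]
6. p3, w   [->-rule on 5 (branches; this branch)]
Accessibility: uRu, uRv, vRv, vRw, wRw

Satisfiable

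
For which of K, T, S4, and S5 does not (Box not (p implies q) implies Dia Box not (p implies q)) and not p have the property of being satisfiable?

T-tableau for the formula:
1. not (Box not (p implies q) implies Dia Box not (p implies q)) and not p, 0
2. not (Box not (p implies q) implies Dia Box not (p implies q)), 0   [and-rule on 1]
3. not p, 0   [and-rule on 1]
4. Box not (p implies q), 0   [neg-implies-rule on 2]
5. not Dia Box not (p implies q), 0   [neg-implies-rule on 2]
6. not (p implies q), 0   [Box-rule on 4 via 0R0]
7. p, 0   [neg-implies-rule on 6]
8. not q, 0   [neg-implies-rule on 6]
Accessibility: 0R0
Branch closes: p and not p both at 0.
Every branch closes (one shown): unsatisfiable in T, hence also in S4, S5 (every S4/S5-frame is a T-frame).
K-tableau for the formula:
1. not (Box not (p implies q) implies Dia Box not (p implies q)) and not p, 0
2. not (Box not (p implies q) implies Dia Box not (p implies q)), 0   [and-rule on 1]
3. not p, 0   [and-rule on 1]
4. Box not (p implies q), 0   [neg-implies-rule on 2]
5. not Dia Box not (p implies q), 0   [neg-implies-rule on 2]
Complete open branch: satisfiable in K.

K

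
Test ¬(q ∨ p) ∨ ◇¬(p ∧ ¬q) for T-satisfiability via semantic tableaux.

Yes, satisfiable

1. ¬(q ∨ p) ∨ ◇¬(p ∧ ¬q), w0
2. ◇¬(p ∧ ¬q), w0
3. ¬(p ∧ ¬q), w1
4. q, w1
Accessibility: w0Rw0, w0Rw1, w1Rw1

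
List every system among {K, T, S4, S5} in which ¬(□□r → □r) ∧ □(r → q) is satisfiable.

T-tableau for the formula:
1. ¬(□□r → □r) ∧ □(r → q), u
2. ¬(□□r → □r), u
3. □(r → q), u
4. □□r, u
5. ¬□r, u
6. r → q, u
7. □r, u
8. r, u
9. q, u
10. ¬r, v
11. r → q, v
12. □r, v
13. r, v
Accessibility: uRu, uRv, vRv
Branch closes: r and ¬r both at v.
Every branch closes (one shown): unsatisfiable in T, hence also in S4, S5 (every S4/S5-frame is a T-frame).
K-tableau for the formula:
1. ¬(□□r → □r) ∧ □(r → q), u
2. ¬(□□r → □r), u
3. □(r → q), u
4. □□r, u
5. ¬□r, u
6. ¬r, v
7. r → q, v
8. □r, v
9. q, v
Accessibility: uRv
Complete open branch: satisfiable in K.

K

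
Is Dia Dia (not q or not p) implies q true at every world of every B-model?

No, not valid

Tableau for the negation not (Dia Dia (not q or not p) implies q):
1. not (Dia Dia (not q or not p) implies q), w0
2. Dia Dia (not q or not p), w0
3. not q, w0
4. Dia (not q or not p), w1
5. not q or not p, w2
6. not p, w2
Accessibility: w0Rw0, w0Rw1, w1Rw0, w1Rw1, w1Rw2, w2Rw1, w2Rw2
The negation has an open branch (countermodel exists).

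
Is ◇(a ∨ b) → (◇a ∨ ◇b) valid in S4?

Tableau for the negation ¬(◇(a ∨ b) → (◇a ∨ ◇b)):
1. ¬(◇(a ∨ b) → (◇a ∨ ◇b)), u
2. ◇(a ∨ b), u
3. ¬(◇a ∨ ◇b), u
4. ¬◇a, u
5. ¬◇b, u
6. ¬a, u
7. ¬b, u
8. a ∨ b, v
9. ¬a, v
10. ¬b, v
11. b, v
Accessibility: uRu, uRv, vRv
Branch closes: b and ¬b both at v.
Every branch of the negation's tableau closes; the branch above is one of them.

Valid in S4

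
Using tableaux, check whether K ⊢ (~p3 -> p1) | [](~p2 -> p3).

Not valid

Tableau for the negation ~((~p3 -> p1) | [](~p2 -> p3)):
1. ~((~p3 -> p1) | [](~p2 -> p3)), 0
2. ~(~p3 -> p1), 0
3. ~[](~p2 -> p3), 0
4. ~p3, 0
5. ~p1, 0
6. ~(~p2 -> p3), 1
7. ~p2, 1
8. ~p3, 1
Accessibility: 0R1
The negation has an open branch (countermodel exists).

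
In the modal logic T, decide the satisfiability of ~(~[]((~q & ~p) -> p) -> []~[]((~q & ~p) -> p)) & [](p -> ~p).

1. ~(~[]((~q & ~p) -> p) -> []~[]((~q & ~p) -> p)) & [](p -> ~p), u
2. ~(~[]((~q & ~p) -> p) -> []~[]((~q & ~p) -> p)), u
3. [](p -> ~p), u
4. ~[]((~q & ~p) -> p), u
5. ~[]~[]((~q & ~p) -> p), u
6. p -> ~p, u
7. ~p, u
8. ~((~q & ~p) -> p), v
9. ~q & ~p, v
10. ~p, v
11. ~q, v
12. p -> ~p, v
13. []((~q & ~p) -> p), w
14. p -> ~p, w
15. (~q & ~p) -> p, w
16. ~p, w
17. ~(~q & ~p), w
18. q, w
Accessibility: uRu, uRv, uRw, vRv, wRw

Yes, satisfiable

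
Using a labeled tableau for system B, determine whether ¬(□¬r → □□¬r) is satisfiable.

Satisfiable (open branch found)

1. ¬(□¬r → □□¬r), w0
2. □¬r, w0   [¬→-rule on 1]
3. ¬□□¬r, w0   [¬→-rule on 1]
4. ¬r, w0   [□-rule on 2 via w0Rw0]
5. ¬□¬r, w1   [¬□-rule on 3: fresh world w1, w0Rw1]
6. ¬r, w1   [□-rule on 2 via w0Rw1]
7. r, w2   [¬□-rule on 5: fresh world w2, w1Rw2]
Accessibility: w0Rw0, w0Rw1, w1Rw0, w1Rw1, w1Rw2, w2Rw1, w2Rw2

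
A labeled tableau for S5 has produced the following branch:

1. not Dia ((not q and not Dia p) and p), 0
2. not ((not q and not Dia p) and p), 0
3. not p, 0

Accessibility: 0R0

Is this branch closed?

No world carries both an atom and its negation.

Open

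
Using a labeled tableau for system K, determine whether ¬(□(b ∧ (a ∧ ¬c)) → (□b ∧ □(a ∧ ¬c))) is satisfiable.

1. ¬(□(b ∧ (a ∧ ¬c)) → (□b ∧ □(a ∧ ¬c))), 0
2. □(b ∧ (a ∧ ¬c)), 0
3. ¬(□b ∧ □(a ∧ ¬c)), 0
4. ¬□(a ∧ ¬c), 0
5. ¬(a ∧ ¬c), 1
6. b ∧ (a ∧ ¬c), 1
7. b, 1
8. a ∧ ¬c, 1
9. a, 1
10. ¬c, 1
11. c, 1
Accessibility: 0R1
Branch closes: c and ¬c both at 1.
Every branch closes; the branch above is one of them.

Unsatisfiable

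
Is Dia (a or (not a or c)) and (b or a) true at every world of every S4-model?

No, not valid

Tableau for the negation not (Dia (a or (not a or c)) and (b or a)):
1. not (Dia (a or (not a or c)) and (b or a)), w0
2. not (b or a), w0
3. not b, w0
4. not a, w0
Accessibility: w0Rw0
The negation has an open branch (countermodel exists).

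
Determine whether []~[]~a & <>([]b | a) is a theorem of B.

Tableau for the negation ~([]~[]~a & <>([]b | a)):
1. ~([]~[]~a & <>([]b | a)), w0
2. ~<>([]b | a), w0   [~&-rule on 1 (branches; this branch)]
3. ~([]b | a), w0   [~<>-rule on 2 via w0Rw0]
4. ~[]b, w0   [~|-rule on 3]
5. ~a, w0   [~|-rule on 3]
6. ~b, w1   [~[]-rule on 4: fresh world w1, w0Rw1]
7. ~([]b | a), w1   [~<>-rule on 2 via w0Rw1]
8. ~[]b, w1   [~|-rule on 7]
9. ~a, w1   [~|-rule on 7]
10. ~b, w2   [~[]-rule on 8: fresh world w2, w1Rw2]
Accessibility: w0Rw0, w0Rw1, w1Rw0, w1Rw1, w1Rw2, w2Rw1, w2Rw2
The negation has an open branch (countermodel exists).

Not valid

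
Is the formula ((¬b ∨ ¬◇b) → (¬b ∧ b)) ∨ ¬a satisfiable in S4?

1. ((¬b ∨ ¬◇b) → (¬b ∧ b)) ∨ ¬a, w0
2. ¬a, w0
Accessibility: w0Rw0

Yes, satisfiable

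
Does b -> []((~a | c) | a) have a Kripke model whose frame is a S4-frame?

Satisfiable (open branch found)

1. b -> []((~a | c) | a), w0
2. []((~a | c) | a), w0
3. (~a | c) | a, w0
4. a, w0
Accessibility: w0Rw0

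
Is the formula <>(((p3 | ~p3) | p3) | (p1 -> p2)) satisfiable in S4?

Satisfiable (open branch found)

1. <>(((p3 | ~p3) | p3) | (p1 -> p2)), w0
2. ((p3 | ~p3) | p3) | (p1 -> p2), w1
3. p1 -> p2, w1
4. p2, w1
Accessibility: w0Rw0, w0Rw1, w1Rw1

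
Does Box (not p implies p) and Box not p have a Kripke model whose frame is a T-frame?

1. Box (not p implies p) and Box not p, u
2. Box (not p implies p), u   [and-rule on 1]
3. Box not p, u   [and-rule on 1]
4. not p implies p, u   [Box-rule on 2 via uRu]
5. not p, u   [Box-rule on 3 via uRu]
6. p, u   [implies-rule on 4 (branches; this branch)]
Accessibility: uRu
Branch closes: p and not p both at u.
(One branch shown.) All branches close.

No, unsatisfiable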